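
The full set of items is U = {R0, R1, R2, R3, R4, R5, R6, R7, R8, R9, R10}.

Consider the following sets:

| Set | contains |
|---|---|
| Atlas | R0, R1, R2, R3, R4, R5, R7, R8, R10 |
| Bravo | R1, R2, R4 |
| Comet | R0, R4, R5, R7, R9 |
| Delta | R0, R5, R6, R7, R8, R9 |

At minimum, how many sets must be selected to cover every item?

Atlas and Delta together: Atlas ∪ Delta = {R0, R1, R2, R3, R4, R5, R6, R7, R8, R9, R10} — every item is covered.
No single set has all 11 items (the largest, Atlas, has 9), so 2 is optimal.

2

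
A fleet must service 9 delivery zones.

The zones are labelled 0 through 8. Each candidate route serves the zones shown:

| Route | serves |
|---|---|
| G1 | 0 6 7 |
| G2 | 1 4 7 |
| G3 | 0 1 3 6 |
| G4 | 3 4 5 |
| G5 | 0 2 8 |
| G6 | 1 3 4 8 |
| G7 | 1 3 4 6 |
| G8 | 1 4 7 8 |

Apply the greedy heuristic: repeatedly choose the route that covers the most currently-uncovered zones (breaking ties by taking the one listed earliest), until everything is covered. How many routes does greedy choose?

4

Greedy: pick G3 (covers 4 new) → pick G8 (covers 3 new) → pick G4 (covers 1 new) → pick G5 (covers 1 new). Total picks: 4.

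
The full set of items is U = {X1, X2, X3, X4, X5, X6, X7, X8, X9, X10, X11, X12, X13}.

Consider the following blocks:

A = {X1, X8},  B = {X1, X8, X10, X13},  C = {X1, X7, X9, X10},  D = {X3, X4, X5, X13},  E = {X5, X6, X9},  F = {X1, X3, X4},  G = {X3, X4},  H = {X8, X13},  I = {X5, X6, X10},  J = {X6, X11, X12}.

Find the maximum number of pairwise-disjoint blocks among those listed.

4

C, G, H, J are pairwise disjoint (C={X1,X7,X9,X10}; G={X3,X4}; H={X8,X13}; J={X6,X11,X12}).
Every remaining block overlaps one of these, and no 5 of the listed blocks are pairwise disjoint, so 4 is the maximum.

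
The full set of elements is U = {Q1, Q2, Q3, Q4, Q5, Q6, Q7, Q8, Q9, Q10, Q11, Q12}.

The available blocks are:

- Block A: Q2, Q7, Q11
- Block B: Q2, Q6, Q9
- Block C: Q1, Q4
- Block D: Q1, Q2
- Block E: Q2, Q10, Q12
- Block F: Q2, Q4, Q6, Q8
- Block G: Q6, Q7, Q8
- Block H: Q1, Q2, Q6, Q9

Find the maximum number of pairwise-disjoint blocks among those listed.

C, E, G are pairwise disjoint (C={Q1,Q4}; E={Q2,Q10,Q12}; G={Q6,Q7,Q8}).
Every remaining block overlaps one of these, and no 4 of the listed blocks are pairwise disjoint, so 3 is the maximum.

3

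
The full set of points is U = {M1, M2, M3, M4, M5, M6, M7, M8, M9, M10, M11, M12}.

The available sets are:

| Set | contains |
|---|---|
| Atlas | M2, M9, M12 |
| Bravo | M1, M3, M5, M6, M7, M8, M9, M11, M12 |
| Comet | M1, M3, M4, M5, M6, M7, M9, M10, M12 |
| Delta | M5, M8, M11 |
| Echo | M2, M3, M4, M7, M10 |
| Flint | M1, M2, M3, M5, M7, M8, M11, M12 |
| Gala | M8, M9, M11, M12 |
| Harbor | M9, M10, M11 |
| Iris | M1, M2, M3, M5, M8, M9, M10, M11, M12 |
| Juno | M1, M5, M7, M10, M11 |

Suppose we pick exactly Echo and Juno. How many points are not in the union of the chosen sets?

Union of Echo, Juno = {M1, M2, M3, M4, M5, M7, M10, M11}.
Not covered: M6, M8, M9, M12 — 4 points.

4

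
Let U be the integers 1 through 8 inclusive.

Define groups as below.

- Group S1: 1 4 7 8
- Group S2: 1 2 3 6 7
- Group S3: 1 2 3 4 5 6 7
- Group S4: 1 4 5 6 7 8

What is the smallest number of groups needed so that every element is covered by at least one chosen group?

2

Take {S2, S4}. Their union is {1, 2, 3, 4, 5, 6, 7, 8}, which is all 8 elements.
No single group has all 8 elements (the largest, S3, has 7), so 2 is optimal.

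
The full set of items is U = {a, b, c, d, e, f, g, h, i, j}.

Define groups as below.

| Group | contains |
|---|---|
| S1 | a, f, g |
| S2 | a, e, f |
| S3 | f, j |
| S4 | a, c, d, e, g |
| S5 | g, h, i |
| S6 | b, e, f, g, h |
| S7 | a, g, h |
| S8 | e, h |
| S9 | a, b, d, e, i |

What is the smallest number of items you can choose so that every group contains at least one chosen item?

3

The 3 items {d, f, h} hit every group.
No choice of 2 items meets every group, so 3 is the minimum.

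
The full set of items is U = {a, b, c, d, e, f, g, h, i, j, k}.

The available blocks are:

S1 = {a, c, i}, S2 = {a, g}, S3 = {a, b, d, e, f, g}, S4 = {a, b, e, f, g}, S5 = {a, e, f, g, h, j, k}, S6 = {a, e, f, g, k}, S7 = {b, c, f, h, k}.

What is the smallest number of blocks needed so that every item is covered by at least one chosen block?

3

S1, S3, and S5 cover everything between them: the union {a, b, c, d, e, f, g, h, i, j, k} is all of U.
Only S3 contains d, so S3 is forced; the remaining 5 items need at least 2 more blocks (each remaining block adds at most 3) — so at least 3 blocks are needed, and 3 is optimal.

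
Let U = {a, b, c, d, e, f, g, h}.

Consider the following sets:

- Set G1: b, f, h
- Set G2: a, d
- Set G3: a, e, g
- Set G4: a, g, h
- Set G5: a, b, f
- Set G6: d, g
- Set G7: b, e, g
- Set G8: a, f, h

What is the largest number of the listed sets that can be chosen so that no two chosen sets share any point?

2

G6, G8 are pairwise disjoint (G6={d,g}; G8={a,f,h}).
Every remaining set overlaps one of these, and no 3 of the listed sets are pairwise disjoint, so 2 is the maximum.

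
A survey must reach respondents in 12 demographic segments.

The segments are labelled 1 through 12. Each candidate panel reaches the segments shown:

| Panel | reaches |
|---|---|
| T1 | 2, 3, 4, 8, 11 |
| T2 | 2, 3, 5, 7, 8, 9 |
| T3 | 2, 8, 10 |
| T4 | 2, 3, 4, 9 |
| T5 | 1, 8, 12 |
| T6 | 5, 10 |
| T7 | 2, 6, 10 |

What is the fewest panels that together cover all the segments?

Take {T1, T2, T5, T7}. Their union is {1, 2, 3, 4, 5, 6, 7, 8, 9, 10, 11, 12}, which is all 12 segments.
Only T2 contains 7, so T2 is forced; the remaining 6 segments need at least 3 more panels (each remaining panel adds at most 2) — so at least 4 panels are needed, and 4 is optimal.

4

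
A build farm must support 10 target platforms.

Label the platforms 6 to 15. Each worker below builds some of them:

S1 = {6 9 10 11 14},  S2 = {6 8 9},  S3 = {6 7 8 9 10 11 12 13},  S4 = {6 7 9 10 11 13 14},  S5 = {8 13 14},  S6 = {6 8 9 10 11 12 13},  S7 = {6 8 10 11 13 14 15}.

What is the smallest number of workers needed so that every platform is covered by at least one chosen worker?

Take {S3, S7}. Their union is {6, 7, 8, 9, 10, 11, 12, 13, 14, 15}, which is all 10 platforms.
No single worker has all 10 platforms (the largest, S3, has 8), so 2 is optimal.

2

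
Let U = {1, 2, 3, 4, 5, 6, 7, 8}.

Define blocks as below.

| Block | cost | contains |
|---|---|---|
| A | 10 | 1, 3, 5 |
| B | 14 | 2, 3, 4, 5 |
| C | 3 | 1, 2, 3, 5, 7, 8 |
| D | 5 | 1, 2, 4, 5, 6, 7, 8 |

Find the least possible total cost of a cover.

C, D together cover every item (C ∪ D = {1, 2, 3, 4, 5, 6, 7, 8}); total cost 3 + 5 = 8.
No covering selection has total cost below 8.

8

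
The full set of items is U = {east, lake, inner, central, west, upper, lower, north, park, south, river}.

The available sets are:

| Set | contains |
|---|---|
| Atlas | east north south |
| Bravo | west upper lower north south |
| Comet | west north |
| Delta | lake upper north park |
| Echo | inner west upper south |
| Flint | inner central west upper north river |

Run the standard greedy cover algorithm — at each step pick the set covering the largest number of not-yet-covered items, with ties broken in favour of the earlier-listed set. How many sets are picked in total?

Greedy: pick Flint (covers 6 new) → pick Atlas (covers 2 new) → pick Delta (covers 2 new) → pick Bravo (covers 1 new). Total picks: 4.

4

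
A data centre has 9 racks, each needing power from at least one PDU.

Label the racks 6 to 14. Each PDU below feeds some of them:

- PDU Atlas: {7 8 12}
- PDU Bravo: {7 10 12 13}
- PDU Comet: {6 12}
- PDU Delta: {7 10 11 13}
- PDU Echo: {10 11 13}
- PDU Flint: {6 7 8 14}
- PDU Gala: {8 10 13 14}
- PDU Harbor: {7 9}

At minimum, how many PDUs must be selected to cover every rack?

Take {Atlas, Echo, Flint, Harbor}. Their union is {6, 7, 8, 9, 10, 11, 12, 13, 14}, which is all 9 racks.
No 3 of the 8 PDUs cover everything (all 56 combinations miss at least one rack), so 4 is optimal.

4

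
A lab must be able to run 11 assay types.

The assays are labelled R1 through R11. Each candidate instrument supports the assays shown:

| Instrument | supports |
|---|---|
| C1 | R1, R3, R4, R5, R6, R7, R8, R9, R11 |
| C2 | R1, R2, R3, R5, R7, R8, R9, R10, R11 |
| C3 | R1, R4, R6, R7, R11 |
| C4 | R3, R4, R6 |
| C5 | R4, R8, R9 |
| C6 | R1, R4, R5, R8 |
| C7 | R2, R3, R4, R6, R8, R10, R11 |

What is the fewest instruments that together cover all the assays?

2

C2 and C3 together: C2 ∪ C3 = {R1, R2, R3, R4, R5, R6, R7, R8, R9, R10, R11} — every assay is covered.
No single instrument has all 11 assays (the largest, C1, has 9), so 2 is optimal.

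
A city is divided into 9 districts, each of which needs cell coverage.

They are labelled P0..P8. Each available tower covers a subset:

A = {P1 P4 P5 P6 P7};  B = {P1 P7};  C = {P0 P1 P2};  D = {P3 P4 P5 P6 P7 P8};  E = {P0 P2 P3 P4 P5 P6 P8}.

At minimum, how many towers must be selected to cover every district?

2

C and D together: C ∪ D = {P0, P1, P2, P3, P4, P5, P6, P7, P8} — every district is covered.
No single tower has all 9 districts (the largest, E, has 7), so 2 is optimal.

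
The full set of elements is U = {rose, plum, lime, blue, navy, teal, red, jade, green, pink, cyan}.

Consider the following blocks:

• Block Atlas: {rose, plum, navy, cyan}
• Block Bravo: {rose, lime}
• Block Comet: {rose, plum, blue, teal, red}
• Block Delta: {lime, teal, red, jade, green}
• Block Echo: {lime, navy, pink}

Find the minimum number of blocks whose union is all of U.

Take {Atlas, Comet, Delta, Echo}. Their union is {rose, plum, lime, blue, navy, teal, red, jade, green, pink, cyan}, which is all 11 elements.
No 3 of the 5 blocks cover everything (all 10 combinations miss at least one element), so 4 is optimal.

4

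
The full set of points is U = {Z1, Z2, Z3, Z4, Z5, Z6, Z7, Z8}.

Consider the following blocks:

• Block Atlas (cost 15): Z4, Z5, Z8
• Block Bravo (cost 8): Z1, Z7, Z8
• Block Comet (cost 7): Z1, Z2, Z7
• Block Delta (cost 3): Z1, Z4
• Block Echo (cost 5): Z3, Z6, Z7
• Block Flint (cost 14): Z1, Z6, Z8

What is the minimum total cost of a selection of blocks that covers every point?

Atlas, Comet, Echo together cover every point (Atlas ∪ Comet ∪ Echo = {Z1, Z2, Z3, Z4, Z5, Z6, Z7, Z8}); total cost 15 + 7 + 5 = 27.
The greedy pick Delta, Echo, Comet, Atlas costs 30; no covering selection beats 27.

27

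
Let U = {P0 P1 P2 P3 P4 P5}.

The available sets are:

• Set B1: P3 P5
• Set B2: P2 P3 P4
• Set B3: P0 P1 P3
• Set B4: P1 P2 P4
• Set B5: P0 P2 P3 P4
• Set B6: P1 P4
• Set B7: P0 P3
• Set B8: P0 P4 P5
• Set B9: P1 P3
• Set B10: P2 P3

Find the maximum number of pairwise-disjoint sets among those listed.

B8, B10 are pairwise disjoint (B8={P0,P4,P5}; B10={P2,P3}).
Every remaining set overlaps one of these, and no 3 of the listed sets are pairwise disjoint, so 2 is the maximum.

2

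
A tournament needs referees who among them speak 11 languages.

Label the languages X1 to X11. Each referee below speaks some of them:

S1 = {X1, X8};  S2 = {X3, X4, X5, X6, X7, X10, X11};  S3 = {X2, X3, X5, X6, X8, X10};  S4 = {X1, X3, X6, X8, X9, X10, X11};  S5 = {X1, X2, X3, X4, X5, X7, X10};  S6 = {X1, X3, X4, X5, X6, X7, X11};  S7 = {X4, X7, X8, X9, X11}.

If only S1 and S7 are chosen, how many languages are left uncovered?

Union of S1, S7 = {X1, X4, X7, X8, X9, X11}.
Not covered: X2, X3, X5, X6, X10 — 5 languages.

5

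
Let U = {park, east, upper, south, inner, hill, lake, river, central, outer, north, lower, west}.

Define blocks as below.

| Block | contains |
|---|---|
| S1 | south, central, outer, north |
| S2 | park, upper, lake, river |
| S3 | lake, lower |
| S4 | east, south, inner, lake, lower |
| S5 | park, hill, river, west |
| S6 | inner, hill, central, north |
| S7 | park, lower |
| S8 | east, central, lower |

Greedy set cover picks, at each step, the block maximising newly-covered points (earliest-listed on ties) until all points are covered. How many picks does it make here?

4

Greedy: pick S4 (covers 5 new) → pick S5 (covers 4 new) → pick S1 (covers 3 new) → pick S2 (covers 1 new). Total picks: 4.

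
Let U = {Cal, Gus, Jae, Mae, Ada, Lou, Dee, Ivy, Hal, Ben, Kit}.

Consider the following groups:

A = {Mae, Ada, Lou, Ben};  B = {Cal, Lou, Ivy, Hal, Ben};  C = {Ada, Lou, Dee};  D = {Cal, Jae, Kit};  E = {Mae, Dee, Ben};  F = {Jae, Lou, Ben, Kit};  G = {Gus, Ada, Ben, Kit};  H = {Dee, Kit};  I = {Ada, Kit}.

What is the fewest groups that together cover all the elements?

B and D and E and G together: B ∪ D ∪ E ∪ G = {Cal, Gus, Jae, Mae, Ada, Lou, Dee, Ivy, Hal, Ben, Kit} — every element is covered.
No 3 of the 9 groups cover everything (all 84 combinations miss at least one element), so 4 is optimal.

4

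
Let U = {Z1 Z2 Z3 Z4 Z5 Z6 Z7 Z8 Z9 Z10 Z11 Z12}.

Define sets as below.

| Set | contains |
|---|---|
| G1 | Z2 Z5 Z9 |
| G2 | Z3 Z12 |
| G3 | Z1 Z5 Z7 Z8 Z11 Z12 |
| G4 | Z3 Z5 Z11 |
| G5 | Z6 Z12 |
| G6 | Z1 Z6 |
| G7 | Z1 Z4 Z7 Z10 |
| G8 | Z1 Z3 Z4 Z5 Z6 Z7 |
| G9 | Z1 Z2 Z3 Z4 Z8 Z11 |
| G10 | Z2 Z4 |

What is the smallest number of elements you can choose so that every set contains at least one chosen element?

4

Take H = {Z1, Z4, Z5, Z12}. Each listed set contains at least one of these, so H is a hitting set of size 4.
No choice of 3 elements meets every set, so 4 is the minimum.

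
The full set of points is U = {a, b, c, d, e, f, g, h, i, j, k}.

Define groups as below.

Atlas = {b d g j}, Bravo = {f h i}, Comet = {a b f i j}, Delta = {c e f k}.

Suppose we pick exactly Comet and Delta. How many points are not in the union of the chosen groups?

3

Union of Comet, Delta = {a, b, c, e, f, i, j, k}.
Not covered: d, g, h — 3 points.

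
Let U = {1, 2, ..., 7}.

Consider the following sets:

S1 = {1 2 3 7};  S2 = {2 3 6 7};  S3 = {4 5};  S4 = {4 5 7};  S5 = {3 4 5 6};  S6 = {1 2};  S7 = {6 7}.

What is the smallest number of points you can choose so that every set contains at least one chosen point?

The 3 points {2, 4, 7} hit every set.
The sets S3, S6, S7 are pairwise disjoint, so any hitting set needs a separate point for each — at least 3. Hence 3 is optimal.

3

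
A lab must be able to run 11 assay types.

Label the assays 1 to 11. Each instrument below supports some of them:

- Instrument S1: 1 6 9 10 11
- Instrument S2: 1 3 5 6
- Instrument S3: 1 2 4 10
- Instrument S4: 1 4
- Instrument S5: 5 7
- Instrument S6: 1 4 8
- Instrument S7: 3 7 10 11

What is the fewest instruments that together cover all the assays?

S1 and S3 and S5 and S6 and S7 together: S1 ∪ S3 ∪ S5 ∪ S6 ∪ S7 = {1, 2, 3, 4, 5, 6, 7, 8, 9, 10, 11} — every assay is covered.
No 4 of the 7 instruments cover everything (all 35 combinations miss at least one assay), so 5 is optimal.

5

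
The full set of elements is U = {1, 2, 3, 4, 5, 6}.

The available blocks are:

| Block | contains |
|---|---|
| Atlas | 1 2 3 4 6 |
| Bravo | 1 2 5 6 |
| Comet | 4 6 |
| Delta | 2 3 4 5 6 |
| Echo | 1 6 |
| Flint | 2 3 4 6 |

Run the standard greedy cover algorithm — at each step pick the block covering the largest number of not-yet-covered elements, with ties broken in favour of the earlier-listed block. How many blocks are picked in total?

2

Greedy: pick Atlas (covers 5 new) → pick Bravo (covers 1 new). Total picks: 2.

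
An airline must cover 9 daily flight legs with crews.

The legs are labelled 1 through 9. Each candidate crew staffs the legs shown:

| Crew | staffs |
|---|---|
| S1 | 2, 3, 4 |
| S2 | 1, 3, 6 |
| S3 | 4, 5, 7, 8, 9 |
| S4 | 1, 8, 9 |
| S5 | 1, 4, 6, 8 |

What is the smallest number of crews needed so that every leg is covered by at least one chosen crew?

3

S1 and S2 and S3 together: S1 ∪ S2 ∪ S3 = {1, 2, 3, 4, 5, 6, 7, 8, 9} — every leg is covered.
Only S1 contains 2, so S1 is forced; the remaining 6 legs need at least 2 more crews (each remaining crew adds at most 4) — so at least 3 crews are needed, and 3 is optimal.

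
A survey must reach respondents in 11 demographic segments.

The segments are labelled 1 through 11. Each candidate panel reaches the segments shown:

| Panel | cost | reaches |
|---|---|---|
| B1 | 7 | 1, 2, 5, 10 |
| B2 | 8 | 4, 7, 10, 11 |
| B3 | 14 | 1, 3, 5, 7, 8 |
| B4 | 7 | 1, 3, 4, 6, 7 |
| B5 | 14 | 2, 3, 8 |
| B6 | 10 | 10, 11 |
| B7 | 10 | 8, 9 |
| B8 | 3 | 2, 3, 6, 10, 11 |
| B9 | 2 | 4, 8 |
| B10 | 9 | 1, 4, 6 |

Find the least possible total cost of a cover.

B1, B4, B7, B8 together cover every segment (B1 ∪ B4 ∪ B7 ∪ B8 = {1, 2, 3, 4, 5, 6, 7, 8, 9, 10, 11}); total cost 7 + 7 + 10 + 3 = 27.
The greedy pick B8, B9, B1, B4, B7 costs 29; no covering selection beats 27.

27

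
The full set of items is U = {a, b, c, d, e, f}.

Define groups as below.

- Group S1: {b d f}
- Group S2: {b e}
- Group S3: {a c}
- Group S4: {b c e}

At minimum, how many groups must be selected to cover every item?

S1, S2, and S3 cover everything between them: the union {a, b, c, d, e, f} is all of U.
Only S3 contains a, so S3 is forced; the remaining 4 items need at least 2 more groups (each remaining group adds at most 3) — so at least 3 groups are needed, and 3 is optimal.

3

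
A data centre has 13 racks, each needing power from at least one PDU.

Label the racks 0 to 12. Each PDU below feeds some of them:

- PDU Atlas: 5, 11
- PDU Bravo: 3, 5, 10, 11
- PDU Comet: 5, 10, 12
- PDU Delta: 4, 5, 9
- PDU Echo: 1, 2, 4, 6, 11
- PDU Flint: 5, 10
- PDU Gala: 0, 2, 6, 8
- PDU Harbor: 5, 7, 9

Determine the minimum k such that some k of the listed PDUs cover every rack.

5

Bravo and Comet and Echo and Gala and Harbor together: Bravo ∪ Comet ∪ Echo ∪ Gala ∪ Harbor = {0, 1, 2, 3, 4, 5, 6, 7, 8, 9, 10, 11, 12} — every rack is covered.
No 4 of the 8 PDUs cover everything (all 70 combinations miss at least one rack), so 5 is optimal.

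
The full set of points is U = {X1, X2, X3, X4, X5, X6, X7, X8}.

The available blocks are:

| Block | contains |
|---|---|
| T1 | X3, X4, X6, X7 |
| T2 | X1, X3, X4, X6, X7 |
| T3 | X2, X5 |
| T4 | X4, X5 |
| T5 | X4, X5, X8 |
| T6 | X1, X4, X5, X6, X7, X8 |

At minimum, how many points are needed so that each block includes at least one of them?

2

Take H = {X5, X6}. Each listed block contains at least one of these, so H is a hitting set of size 2.
The blocks T1, T3 are pairwise disjoint, so any hitting set needs a separate point for each — at least 2. Hence 2 is optimal.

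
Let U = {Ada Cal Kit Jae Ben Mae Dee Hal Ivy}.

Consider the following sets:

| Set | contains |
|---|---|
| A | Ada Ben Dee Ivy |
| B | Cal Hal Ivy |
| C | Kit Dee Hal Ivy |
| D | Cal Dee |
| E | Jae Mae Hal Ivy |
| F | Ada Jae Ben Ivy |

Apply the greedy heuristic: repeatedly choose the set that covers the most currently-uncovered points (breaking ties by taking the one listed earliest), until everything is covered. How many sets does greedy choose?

Greedy: pick A (covers 4 new) → pick E (covers 3 new) → pick B (covers 1 new) → pick C (covers 1 new). Total picks: 4.

4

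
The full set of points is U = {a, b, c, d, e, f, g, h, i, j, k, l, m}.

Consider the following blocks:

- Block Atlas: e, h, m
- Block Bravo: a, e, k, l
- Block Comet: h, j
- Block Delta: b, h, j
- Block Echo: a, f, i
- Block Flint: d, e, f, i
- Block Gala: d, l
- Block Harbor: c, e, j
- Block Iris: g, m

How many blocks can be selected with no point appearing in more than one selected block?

Comet, Echo, Gala, Iris are pairwise disjoint (Comet={h,j}; Echo={a,f,i}; Gala={d,l}; Iris={g,m}).
Every remaining block overlaps one of these, and no 5 of the listed blocks are pairwise disjoint, so 4 is the maximum.

4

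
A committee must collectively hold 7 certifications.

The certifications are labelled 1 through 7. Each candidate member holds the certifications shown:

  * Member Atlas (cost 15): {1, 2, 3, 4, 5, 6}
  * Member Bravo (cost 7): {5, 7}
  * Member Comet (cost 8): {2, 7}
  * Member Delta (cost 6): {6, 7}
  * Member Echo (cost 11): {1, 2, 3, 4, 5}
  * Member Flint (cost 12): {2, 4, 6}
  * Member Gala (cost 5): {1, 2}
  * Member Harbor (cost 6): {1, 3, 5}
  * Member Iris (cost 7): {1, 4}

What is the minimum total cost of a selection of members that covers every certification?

Delta, Echo together cover every certification (Delta ∪ Echo = {1, 2, 3, 4, 5, 6, 7}); total cost 6 + 11 = 17.
The greedy pick Harbor, Delta, Gala, Iris costs 24; no covering selection beats 17.

17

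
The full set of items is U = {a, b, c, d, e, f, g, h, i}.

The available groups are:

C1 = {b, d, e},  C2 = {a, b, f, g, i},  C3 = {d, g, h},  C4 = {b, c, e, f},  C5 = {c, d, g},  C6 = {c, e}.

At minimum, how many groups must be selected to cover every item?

C2 and C3 and C6 together: C2 ∪ C3 ∪ C6 = {a, b, c, d, e, f, g, h, i} — every item is covered.
Only C2 contains a, so C2 is forced; the remaining 4 items need at least 2 more groups (each remaining group adds at most 2) — so at least 3 groups are needed, and 3 is optimal.

3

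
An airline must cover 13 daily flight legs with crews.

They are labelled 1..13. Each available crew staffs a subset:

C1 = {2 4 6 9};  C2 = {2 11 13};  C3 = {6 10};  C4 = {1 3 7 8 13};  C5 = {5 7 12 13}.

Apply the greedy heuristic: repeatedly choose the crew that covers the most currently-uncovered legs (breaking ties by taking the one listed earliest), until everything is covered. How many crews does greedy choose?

5

Greedy: pick C4 (covers 5 new) → pick C1 (covers 4 new) → pick C5 (covers 2 new) → pick C2 (covers 1 new) → pick C3 (covers 1 new). Total picks: 5.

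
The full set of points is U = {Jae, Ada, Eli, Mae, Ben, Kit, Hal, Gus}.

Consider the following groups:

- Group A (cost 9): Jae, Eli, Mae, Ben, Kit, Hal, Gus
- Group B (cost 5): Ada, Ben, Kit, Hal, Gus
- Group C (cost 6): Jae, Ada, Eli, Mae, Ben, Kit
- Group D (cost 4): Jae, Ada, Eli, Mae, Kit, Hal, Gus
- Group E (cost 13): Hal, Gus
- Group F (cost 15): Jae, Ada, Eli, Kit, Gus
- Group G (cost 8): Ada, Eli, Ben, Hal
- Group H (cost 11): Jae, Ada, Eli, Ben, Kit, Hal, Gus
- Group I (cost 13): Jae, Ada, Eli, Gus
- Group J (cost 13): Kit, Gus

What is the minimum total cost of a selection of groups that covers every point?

B, D together cover every point (B ∪ D = {Jae, Ada, Eli, Mae, Ben, Kit, Hal, Gus}); total cost 5 + 4 = 9.
No covering selection has total cost below 9.

9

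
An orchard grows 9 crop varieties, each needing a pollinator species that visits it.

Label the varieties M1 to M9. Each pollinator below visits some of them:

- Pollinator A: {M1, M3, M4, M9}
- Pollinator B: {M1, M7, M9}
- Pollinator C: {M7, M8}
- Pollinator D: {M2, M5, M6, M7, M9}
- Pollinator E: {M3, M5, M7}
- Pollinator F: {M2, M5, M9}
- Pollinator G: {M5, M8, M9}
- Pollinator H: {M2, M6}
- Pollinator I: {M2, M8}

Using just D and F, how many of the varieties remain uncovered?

4

Union of D, F = {M2, M5, M6, M7, M9}.
Not covered: M1, M3, M4, M8 — 4 varieties.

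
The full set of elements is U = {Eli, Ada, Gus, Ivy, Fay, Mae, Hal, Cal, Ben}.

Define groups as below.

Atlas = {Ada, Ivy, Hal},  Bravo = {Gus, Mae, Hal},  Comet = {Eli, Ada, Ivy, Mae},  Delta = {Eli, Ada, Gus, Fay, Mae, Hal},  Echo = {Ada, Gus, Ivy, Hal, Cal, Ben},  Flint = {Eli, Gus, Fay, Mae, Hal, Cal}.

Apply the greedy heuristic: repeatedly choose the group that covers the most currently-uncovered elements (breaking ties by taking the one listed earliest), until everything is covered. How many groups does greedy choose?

2

Greedy: pick Delta (covers 6 new) → pick Echo (covers 3 new). Total picks: 2.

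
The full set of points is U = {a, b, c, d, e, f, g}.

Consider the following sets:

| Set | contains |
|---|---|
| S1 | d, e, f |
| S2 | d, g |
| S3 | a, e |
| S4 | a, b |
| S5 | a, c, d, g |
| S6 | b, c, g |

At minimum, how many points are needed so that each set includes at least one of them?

3

Take H = {a, d, g}. Each listed set contains at least one of these, so H is a hitting set of size 3.
No choice of 2 points meets every set, so 3 is the minimum.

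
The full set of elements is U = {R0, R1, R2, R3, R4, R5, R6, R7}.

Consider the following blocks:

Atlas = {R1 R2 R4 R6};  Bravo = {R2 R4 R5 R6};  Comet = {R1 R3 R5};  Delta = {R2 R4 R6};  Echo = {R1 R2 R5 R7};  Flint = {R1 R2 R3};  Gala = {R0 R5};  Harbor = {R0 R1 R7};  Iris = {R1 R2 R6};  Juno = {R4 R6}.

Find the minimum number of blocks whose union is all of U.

Bravo and Comet and Harbor together: Bravo ∪ Comet ∪ Harbor = {R0, R1, R2, R3, R4, R5, R6, R7} — every element is covered.
No 2 of the 10 blocks cover everything (all 45 combinations miss at least one element), so 3 is optimal.

3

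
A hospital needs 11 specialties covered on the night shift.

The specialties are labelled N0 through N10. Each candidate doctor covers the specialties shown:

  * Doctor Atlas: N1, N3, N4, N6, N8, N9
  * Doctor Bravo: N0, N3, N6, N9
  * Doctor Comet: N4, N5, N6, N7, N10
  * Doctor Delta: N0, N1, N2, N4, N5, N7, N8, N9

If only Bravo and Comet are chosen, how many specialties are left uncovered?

3

Union of Bravo, Comet = {N0, N3, N4, N5, N6, N7, N9, N10}.
Not covered: N1, N2, N8 — 3 specialties.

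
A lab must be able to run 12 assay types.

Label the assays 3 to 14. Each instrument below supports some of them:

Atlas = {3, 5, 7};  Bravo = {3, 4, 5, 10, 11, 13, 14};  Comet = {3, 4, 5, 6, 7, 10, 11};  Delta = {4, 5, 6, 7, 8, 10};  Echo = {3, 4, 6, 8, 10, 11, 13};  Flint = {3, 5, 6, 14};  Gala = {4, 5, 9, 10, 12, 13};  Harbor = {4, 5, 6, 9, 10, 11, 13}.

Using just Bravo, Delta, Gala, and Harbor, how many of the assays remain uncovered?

0

Union of Bravo, Delta, Gala, Harbor = {3, 4, 5, 6, 7, 8, 9, 10, 11, 12, 13, 14} — that's every assay, so 0 are uncovered.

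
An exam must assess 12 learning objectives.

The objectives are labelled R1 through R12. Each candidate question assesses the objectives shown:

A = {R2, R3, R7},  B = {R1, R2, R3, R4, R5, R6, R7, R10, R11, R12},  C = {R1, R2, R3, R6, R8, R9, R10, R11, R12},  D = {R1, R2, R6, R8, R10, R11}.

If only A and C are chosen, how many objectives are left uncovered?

2

Union of A, C = {R1, R2, R3, R6, R7, R8, R9, R10, R11, R12}.
Not covered: R4, R5 — 2 objectives.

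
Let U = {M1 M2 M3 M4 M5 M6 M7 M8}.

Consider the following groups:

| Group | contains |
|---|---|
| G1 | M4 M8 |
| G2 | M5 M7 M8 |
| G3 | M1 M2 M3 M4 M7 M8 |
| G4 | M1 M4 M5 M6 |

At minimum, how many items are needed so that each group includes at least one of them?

The 2 items {M4, M5} hit every group.
No single item lies in every group, so at least 2 are needed and 2 is optimal.

2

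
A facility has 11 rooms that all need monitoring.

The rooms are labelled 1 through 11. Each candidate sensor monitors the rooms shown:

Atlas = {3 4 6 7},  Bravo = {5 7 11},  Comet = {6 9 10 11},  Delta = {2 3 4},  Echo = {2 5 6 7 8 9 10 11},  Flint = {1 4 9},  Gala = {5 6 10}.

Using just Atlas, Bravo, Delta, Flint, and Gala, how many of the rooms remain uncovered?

1

Union of Atlas, Bravo, Delta, Flint, Gala = {1, 2, 3, 4, 5, 6, 7, 9, 10, 11}.
Not covered: 8 — 1 room.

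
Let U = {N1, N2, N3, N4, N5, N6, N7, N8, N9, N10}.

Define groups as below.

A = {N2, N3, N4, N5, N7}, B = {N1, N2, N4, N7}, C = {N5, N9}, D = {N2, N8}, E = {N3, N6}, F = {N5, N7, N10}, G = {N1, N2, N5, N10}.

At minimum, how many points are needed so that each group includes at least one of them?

3

The 3 points {N2, N5, N6} hit every group.
The groups B, C, E are pairwise disjoint, so any hitting set needs a separate point for each — at least 3. Hence 3 is optimal.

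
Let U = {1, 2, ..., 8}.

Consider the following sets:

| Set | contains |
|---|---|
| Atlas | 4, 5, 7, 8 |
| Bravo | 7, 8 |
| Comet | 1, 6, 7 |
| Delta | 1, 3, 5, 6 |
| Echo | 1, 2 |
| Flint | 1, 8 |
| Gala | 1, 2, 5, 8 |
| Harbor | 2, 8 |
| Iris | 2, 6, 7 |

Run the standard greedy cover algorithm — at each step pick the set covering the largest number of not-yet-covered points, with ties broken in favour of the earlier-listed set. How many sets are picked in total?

Greedy: pick Atlas (covers 4 new) → pick Delta (covers 3 new) → pick Echo (covers 1 new). Total picks: 3.

3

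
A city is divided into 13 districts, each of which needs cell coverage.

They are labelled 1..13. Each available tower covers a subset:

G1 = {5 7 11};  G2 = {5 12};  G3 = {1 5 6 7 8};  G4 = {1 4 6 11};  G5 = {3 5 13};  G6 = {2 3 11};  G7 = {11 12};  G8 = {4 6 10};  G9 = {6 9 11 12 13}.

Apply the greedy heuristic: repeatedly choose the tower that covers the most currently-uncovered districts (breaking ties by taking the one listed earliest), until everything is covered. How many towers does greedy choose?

4

Greedy: pick G3 (covers 5 new) → pick G9 (covers 4 new) → pick G6 (covers 2 new) → pick G8 (covers 2 new). Total picks: 4.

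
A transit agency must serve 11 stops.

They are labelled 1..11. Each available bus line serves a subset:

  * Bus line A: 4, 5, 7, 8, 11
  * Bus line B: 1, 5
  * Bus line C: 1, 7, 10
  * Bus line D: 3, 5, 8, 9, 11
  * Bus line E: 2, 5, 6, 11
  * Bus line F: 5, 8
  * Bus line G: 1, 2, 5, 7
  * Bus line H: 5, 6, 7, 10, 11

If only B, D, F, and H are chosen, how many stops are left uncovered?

Union of B, D, F, H = {1, 3, 5, 6, 7, 8, 9, 10, 11}.
Not covered: 2, 4 — 2 stops.

2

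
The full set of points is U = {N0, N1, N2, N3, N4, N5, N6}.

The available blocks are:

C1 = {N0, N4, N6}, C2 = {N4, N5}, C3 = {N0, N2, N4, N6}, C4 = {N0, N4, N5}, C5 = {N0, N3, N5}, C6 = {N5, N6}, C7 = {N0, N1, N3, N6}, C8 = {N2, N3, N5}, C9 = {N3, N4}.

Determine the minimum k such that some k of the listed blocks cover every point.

3

Take {C3, C7, C8}. Their union is {N0, N1, N2, N3, N4, N5, N6}, which is all 7 points.
Only C7 contains N1, so C7 is forced; the remaining 3 points need at least 2 more blocks (each remaining block adds at most 2) — so at least 3 blocks are needed, and 3 is optimal.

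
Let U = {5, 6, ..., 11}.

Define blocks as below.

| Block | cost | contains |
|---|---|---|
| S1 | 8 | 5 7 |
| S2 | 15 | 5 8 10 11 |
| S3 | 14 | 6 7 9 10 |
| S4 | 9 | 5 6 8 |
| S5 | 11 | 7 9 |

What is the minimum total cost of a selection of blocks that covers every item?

S2, S3 together cover every item (S2 ∪ S3 = {5, 6, 7, 8, 9, 10, 11}); total cost 15 + 14 = 29.
The greedy pick S4, S3, S2 costs 38; no covering selection beats 29.

29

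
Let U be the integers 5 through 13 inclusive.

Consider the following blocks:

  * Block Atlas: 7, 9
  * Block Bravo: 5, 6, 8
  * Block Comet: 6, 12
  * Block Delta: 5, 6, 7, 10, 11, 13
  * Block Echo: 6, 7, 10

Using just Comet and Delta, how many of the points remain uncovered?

Union of Comet, Delta = {5, 6, 7, 10, 11, 12, 13}.
Not covered: 8, 9 — 2 points.

2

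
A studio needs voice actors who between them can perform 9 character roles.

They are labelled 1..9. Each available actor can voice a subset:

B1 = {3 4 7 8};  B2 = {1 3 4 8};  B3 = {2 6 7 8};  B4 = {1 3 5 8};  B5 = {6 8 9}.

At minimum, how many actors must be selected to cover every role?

4

B1 and B3 and B4 and B5 together: B1 ∪ B3 ∪ B4 ∪ B5 = {1, 2, 3, 4, 5, 6, 7, 8, 9} — every role is covered.
No 3 of the 5 actors cover everything (all 10 combinations miss at least one role), so 4 is optimal.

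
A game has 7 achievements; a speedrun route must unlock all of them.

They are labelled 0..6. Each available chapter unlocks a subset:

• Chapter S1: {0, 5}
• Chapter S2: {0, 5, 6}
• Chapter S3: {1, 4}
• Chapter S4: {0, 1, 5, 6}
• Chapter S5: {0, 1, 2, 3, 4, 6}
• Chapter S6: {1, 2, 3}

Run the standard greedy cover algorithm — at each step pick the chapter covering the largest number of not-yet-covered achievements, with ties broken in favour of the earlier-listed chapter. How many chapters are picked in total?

2

Greedy: pick S5 (covers 6 new) → pick S1 (covers 1 new). Total picks: 2.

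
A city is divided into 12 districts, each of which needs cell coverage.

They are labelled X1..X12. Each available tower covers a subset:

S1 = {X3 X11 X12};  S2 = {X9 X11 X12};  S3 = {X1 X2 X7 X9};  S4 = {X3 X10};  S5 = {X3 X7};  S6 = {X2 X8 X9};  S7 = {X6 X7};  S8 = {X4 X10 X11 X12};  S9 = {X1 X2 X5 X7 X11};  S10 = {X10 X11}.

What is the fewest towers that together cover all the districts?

Take {S5, S6, S7, S8, S9}. Their union is {X1, X2, X3, X4, X5, X6, X7, X8, X9, X10, X11, X12}, which is all 12 districts.
No 4 of the 10 towers cover everything (all 210 combinations miss at least one district), so 5 is optimal.

5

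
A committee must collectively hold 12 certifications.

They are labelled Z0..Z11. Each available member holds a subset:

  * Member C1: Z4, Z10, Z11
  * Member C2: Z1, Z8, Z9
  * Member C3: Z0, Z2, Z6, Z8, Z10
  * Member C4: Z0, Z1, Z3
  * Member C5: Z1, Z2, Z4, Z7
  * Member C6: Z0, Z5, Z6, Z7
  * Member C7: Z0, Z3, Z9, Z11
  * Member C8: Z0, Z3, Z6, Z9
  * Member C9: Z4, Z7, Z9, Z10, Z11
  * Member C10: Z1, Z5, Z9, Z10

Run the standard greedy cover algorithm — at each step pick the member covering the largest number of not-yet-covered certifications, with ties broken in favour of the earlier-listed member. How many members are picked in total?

Greedy: pick C3 (covers 5 new) → pick C9 (covers 4 new) → pick C4 (covers 2 new) → pick C6 (covers 1 new). Total picks: 4.

4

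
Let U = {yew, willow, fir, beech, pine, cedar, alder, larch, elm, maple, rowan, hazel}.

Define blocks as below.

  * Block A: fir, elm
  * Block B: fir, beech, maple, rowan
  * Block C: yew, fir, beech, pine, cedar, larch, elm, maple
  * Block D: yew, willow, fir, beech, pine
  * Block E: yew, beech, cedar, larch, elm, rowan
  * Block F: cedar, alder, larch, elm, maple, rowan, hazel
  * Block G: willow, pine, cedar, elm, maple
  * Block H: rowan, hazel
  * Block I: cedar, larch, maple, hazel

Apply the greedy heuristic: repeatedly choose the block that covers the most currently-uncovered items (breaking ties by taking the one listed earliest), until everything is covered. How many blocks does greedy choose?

3

Greedy: pick C (covers 8 new) → pick F (covers 3 new) → pick D (covers 1 new). Total picks: 3.
(The true minimum cover uses only 2 blocks, so greedy is not optimal here.)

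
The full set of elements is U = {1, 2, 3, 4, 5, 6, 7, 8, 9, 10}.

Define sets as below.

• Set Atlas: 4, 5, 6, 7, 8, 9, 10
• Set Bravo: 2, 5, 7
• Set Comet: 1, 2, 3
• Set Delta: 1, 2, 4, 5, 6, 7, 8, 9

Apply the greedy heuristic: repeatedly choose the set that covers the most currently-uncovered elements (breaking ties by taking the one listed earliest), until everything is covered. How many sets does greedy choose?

3

Greedy: pick Delta (covers 8 new) → pick Atlas (covers 1 new) → pick Comet (covers 1 new). Total picks: 3.
(The true minimum cover uses only 2 sets, so greedy is not optimal here.)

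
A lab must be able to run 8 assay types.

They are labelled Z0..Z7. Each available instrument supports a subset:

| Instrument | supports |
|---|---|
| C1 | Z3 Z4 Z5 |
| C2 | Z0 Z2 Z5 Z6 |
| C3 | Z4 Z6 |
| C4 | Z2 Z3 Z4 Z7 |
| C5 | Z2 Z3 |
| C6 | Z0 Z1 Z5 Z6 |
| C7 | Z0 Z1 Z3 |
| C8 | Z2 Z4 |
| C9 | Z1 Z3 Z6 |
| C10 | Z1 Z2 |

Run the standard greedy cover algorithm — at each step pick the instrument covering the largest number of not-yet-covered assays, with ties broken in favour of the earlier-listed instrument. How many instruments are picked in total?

3

Greedy: pick C2 (covers 4 new) → pick C4 (covers 3 new) → pick C6 (covers 1 new). Total picks: 3.
(The true minimum cover uses only 2 instruments, so greedy is not optimal here.)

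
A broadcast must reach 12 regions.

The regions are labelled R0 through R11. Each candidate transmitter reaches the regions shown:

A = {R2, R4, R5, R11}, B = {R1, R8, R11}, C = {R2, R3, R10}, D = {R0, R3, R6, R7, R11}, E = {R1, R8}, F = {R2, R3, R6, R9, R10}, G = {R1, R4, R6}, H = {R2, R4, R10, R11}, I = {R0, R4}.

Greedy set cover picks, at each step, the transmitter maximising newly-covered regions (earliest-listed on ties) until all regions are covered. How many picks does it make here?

Greedy: pick D (covers 5 new) → pick A (covers 3 new) → pick B (covers 2 new) → pick F (covers 2 new). Total picks: 4.

4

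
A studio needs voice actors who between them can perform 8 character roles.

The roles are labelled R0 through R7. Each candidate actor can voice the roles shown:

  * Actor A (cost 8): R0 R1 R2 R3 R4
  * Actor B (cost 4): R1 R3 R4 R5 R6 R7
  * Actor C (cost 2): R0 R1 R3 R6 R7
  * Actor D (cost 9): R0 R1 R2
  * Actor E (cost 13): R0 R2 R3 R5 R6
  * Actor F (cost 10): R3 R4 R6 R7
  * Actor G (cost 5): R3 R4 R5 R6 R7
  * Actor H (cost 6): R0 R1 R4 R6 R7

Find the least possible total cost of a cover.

A, B together cover every role (A ∪ B = {R0, R1, R2, R3, R4, R5, R6, R7}); total cost 8 + 4 = 12.
The greedy pick C, B, A costs 14; no covering selection beats 12.

12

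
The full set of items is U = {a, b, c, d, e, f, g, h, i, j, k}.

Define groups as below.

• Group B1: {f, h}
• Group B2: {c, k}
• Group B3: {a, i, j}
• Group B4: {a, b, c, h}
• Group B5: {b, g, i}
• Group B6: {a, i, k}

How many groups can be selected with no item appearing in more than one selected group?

3

B1, B2, B5 are pairwise disjoint (B1={f,h}; B2={c,k}; B5={b,g,i}).
Every remaining group overlaps one of these, and no 4 of the listed groups are pairwise disjoint, so 3 is the maximum.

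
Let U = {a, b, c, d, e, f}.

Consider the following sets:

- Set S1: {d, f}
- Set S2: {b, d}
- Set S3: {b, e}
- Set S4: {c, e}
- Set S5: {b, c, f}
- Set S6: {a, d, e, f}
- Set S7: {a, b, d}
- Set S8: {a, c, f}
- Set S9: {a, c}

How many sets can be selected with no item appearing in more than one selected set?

3

S1, S3, S9 are pairwise disjoint (S1={d,f}; S3={b,e}; S9={a,c}).
Every remaining set overlaps one of these, and no 4 of the listed sets are pairwise disjoint, so 3 is the maximum.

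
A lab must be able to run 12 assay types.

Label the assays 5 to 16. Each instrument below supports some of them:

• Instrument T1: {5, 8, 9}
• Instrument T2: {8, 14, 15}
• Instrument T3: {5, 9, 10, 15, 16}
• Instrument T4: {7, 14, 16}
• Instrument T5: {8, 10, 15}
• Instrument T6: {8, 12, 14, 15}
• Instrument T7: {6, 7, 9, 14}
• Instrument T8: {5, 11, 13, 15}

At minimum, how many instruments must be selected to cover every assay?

Take {T3, T6, T7, T8}. Their union is {5, 6, 7, 8, 9, 10, 11, 12, 13, 14, 15, 16}, which is all 12 assays.
No 3 of the 8 instruments cover everything (all 56 combinations miss at least one assay), so 4 is optimal.

4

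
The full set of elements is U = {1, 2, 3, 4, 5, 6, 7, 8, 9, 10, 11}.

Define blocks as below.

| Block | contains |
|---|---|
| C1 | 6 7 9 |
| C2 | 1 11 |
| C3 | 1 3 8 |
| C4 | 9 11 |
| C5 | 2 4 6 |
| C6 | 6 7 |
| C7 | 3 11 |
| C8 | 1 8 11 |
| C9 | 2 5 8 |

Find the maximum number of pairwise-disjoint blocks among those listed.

3

C3, C4, C5 are pairwise disjoint (C3={1,3,8}; C4={9,11}; C5={2,4,6}).
Every remaining block overlaps one of these, and no 4 of the listed blocks are pairwise disjoint, so 3 is the maximum.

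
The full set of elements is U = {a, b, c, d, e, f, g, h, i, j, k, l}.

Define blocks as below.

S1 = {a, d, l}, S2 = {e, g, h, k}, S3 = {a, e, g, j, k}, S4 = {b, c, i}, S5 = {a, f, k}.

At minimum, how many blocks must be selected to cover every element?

5

S1, S2, S3, S4, and S5 cover everything between them: the union {a, b, c, d, e, f, g, h, i, j, k, l} is all of U.
No 4 of the 5 blocks cover everything (all 5 combinations miss at least one element), so 5 is optimal.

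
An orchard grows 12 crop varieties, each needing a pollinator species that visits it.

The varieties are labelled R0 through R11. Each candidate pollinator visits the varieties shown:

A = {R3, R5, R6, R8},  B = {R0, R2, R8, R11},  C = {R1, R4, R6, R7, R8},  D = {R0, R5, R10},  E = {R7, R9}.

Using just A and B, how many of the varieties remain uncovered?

Union of A, B = {R0, R2, R3, R5, R6, R8, R11}.
Not covered: R1, R4, R7, R9, R10 — 5 varieties.

5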